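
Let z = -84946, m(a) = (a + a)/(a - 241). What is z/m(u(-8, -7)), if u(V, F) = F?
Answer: -10533304/7 ≈ -1.5048e+6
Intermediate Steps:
m(a) = 2*a/(-241 + a) (m(a) = (2*a)/(-241 + a) = 2*a/(-241 + a))
z/m(u(-8, -7)) = -84946/(2*(-7)/(-241 - 7)) = -84946/(2*(-7)/(-248)) = -84946/(2*(-7)*(-1/248)) = -84946/7/124 = -84946*124/7 = -10533304/7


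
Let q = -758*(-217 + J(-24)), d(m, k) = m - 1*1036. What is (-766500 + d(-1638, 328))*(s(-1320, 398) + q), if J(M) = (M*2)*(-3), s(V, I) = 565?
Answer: -42996057426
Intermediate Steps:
d(m, k) = -1036 + m (d(m, k) = m - 1036 = -1036 + m)
J(M) = -6*M (J(M) = (2*M)*(-3) = -6*M)
q = 55334 (q = -758*(-217 - 6*(-24)) = -758*(-217 + 144) = -758*(-73) = 55334)
(-766500 + d(-1638, 328))*(s(-1320, 398) + q) = (-766500 + (-1036 - 1638))*(565 + 55334) = (-766500 - 2674)*55899 = -769174*55899 = -42996057426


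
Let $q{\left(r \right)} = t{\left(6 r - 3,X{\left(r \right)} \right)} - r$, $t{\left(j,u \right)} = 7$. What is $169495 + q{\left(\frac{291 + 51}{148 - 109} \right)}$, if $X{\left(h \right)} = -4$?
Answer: $\frac{2203412}{13} \approx 1.6949 \cdot 10^{5}$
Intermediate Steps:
$q{\left(r \right)} = 7 - r$
$169495 + q{\left(\frac{291 + 51}{148 - 109} \right)} = 169495 + \left(7 - \frac{291 + 51}{148 - 109}\right) = 169495 + \left(7 - \frac{342}{39}\right) = 169495 + \left(7 - 342 \cdot \frac{1}{39}\right) = 169495 + \left(7 - \frac{114}{13}\right) = 169495 - \frac{23}{13} = \frac{2203412}{13}$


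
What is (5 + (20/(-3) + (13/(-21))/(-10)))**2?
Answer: 113569/44100 ≈ 2.5753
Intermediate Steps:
(5 + (20/(-3) + (13/(-21))/(-10)))**2 = (5 + (20*(-1/3) + (13*(-1/21))*(-1/10)))**2 = (5 + (-20/3 - 13/21*(-1/10)))**2 = (5 + (-20/3 + 13/210))**2 = (5 - 1387/210)**2 = (-337/210)**2 = 113569/44100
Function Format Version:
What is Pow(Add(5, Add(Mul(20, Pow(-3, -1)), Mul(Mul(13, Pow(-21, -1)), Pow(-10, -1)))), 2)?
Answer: Rational(113569, 44100) ≈ 2.5753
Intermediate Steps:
Pow(Add(5, Add(Mul(20, Pow(-3, -1)), Mul(Mul(13, Pow(-21, -1)), Pow(-10, -1)))), 2) = Pow(Add(5, Add(Mul(20, Rational(-1, 3)), Mul(Mul(13, Rational(-1, 21)), Rational(-1, 10)))), 2) = Pow(Add(5, Add(Rational(-20, 3), Mul(Rational(-13, 21), Rational(-1, 10)))), 2) = Pow(Add(5, Add(Rational(-20, 3), Rational(13, 210))), 2) = Pow(Add(5, Rational(-1387, 210)), 2) = Pow(Rational(-337, 210), 2) = Rational(113569, 44100)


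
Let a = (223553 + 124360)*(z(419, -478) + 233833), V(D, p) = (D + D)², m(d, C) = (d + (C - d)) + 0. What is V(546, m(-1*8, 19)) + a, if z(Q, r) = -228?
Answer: 81275408829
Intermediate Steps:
m(d, C) = C (m(d, C) = C + 0 = C)
V(D, p) = 4*D² (V(D, p) = (2*D)² = 4*D²)
a = 81274216365 (a = (223553 + 124360)*(-228 + 233833) = 347913*233605 = 81274216365)
V(546, m(-1*8, 19)) + a = 4*546² + 81274216365 = 4*298116 + 81274216365 = 1192464 + 81274216365 = 81275408829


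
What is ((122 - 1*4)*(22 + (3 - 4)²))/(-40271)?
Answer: -2714/40271 ≈ -0.067393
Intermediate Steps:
((122 - 1*4)*(22 + (3 - 4)²))/(-40271) = ((122 - 4)*(22 + (-1)²))*(-1/40271) = (118*(22 + 1))*(-1/40271) = (118*23)*(-1/40271) = 2714*(-1/40271) = -2714/40271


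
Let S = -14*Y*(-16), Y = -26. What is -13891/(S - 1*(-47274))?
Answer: -13891/41450 ≈ -0.33513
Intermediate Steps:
S = -5824 (S = -14*(-26)*(-16) = 364*(-16) = -5824)
-13891/(S - 1*(-47274)) = -13891/(-5824 - 1*(-47274)) = -13891/(-5824 + 47274) = -13891/41450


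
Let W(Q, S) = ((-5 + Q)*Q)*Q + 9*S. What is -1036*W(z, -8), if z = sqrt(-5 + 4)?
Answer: 69412 + 1036*I ≈ 69412.0 + 1036.0*I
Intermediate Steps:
z = I (z = sqrt(-1) = I ≈ 1.0*I)
W(Q, S) = 9*S + Q**2*(-5 + Q) (W(Q, S) = (Q*(-5 + Q))*Q + 9*S = Q**2*(-5 + Q) + 9*S = 9*S + Q**2*(-5 + Q))
-1036*W(z, -8) = -1036*(I**3 - 5*I**2 + 9*(-8)) = -1036*(-I - 5*(-1) - 72) = -1036*(-I + 5 - 72) = -1036*(-67 - I) = 69412 + 1036*I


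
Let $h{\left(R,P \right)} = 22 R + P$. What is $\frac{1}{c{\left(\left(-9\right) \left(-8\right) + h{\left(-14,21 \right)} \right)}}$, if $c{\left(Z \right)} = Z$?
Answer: $- \frac{1}{215} \approx -0.0046512$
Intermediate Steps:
$h{\left(R,P \right)} = P + 22 R$
$\frac{1}{c{\left(\left(-9\right) \left(-8\right) + h{\left(-14,21 \right)} \right)}} = \frac{1}{\left(-9\right) \left(-8\right) + \left(21 + 22 \left(-14\right)\right)} = \frac{1}{72 + \left(21 - 308\right)} = \frac{1}{72 - 287} = \frac{1}{-215} = - \frac{1}{215}$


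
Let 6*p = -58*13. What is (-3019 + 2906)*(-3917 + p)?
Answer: 1370464/3 ≈ 4.5682e+5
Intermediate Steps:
p = -377/3 (p = (-58*13)/6 = (⅙)*(-754) = -377/3 ≈ -125.67)
(-3019 + 2906)*(-3917 + p) = (-3019 + 2906)*(-3917 - 377/3) = -113*(-12128/3) = 1370464/3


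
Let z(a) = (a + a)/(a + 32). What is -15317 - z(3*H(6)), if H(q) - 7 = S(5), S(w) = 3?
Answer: -474857/31 ≈ -15318.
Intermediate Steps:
H(q) = 10 (H(q) = 7 + 3 = 10)
z(a) = 2*a/(32 + a) (z(a) = (2*a)/(32 + a) = 2*a/(32 + a))
-15317 - z(3*H(6)) = -15317 - 2*3*10/(32 + 3*10) = -15317 - 2*30/(32 + 30) = -15317 - 2*30/62 = -15317 - 1*30/31 = -15317 - 30/31 = -474857/31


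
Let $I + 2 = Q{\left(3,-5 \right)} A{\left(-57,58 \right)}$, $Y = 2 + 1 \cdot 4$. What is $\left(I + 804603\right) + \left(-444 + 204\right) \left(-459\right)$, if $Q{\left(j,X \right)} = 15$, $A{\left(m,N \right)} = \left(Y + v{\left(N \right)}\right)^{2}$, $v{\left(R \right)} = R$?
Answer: $976201$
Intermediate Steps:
$Y = 6$ ($Y = 2 + 4 = 6$)
$A{\left(m,N \right)} = \left(6 + N\right)^{2}$
$I = 61438$ ($I = -2 + 15 \left(6 + 58\right)^{2} = -2 + 15 \cdot 64^{2} = -2 + 15 \cdot 4096 = -2 + 61440 = 61438$)
$\left(I + 804603\right) + \left(-444 + 204\right) \left(-459\right) = \left(61438 + 804603\right) + \left(-444 + 204\right) \left(-459\right) = 866041 - -110160 = 866041 + 110160 = 976201$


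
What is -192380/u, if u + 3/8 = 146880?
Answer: -1539040/1175037 ≈ -1.3098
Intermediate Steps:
u = 1175037/8 (u = -3/8 + 146880 = 1175037/8 ≈ 1.4688e+5)
-192380/u = -192380/1175037/8 = -192380*8/1175037 = -1539040/1175037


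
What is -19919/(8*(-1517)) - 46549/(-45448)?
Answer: 22971834/8618077 ≈ 2.6655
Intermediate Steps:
-19919/(8*(-1517)) - 46549/(-45448) = -19919/(-12136) - 46549*(-1/45448) = -19919*(-1/12136) + 46549/45448 = 19919/12136 + 46549/45448 = 22971834/8618077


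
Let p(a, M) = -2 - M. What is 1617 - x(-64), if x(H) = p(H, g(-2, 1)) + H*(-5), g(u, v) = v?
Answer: 1300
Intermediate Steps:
x(H) = -3 - 5*H (x(H) = (-2 - 1*1) + H*(-5) = (-2 - 1) - 5*H = -3 - 5*H)
1617 - x(-64) = 1617 - (-3 - 5*(-64)) = 1617 - (-3 + 320) = 1617 - 1*317 = 1617 - 317 = 1300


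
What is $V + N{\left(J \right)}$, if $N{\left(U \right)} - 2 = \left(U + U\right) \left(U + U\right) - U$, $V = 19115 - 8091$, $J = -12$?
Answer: $11614$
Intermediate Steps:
$V = 11024$ ($V = 19115 - 8091 = 11024$)
$N{\left(U \right)} = 2 - U + 4 U^{2}$ ($N{\left(U \right)} = 2 - \left(U - \left(U + U\right) \left(U + U\right)\right) = 2 - \left(U - 2 U 2 U\right) = 2 + \left(4 U^{2} - U\right) = 2 + \left(- U + 4 U^{2}\right) = 2 - U + 4 U^{2}$)
$V + N{\left(J \right)} = 11024 + \left(2 - -12 + 4 \left(-12\right)^{2}\right) = 11024 + \left(2 + 12 + 4 \cdot 144\right) = 11024 + \left(2 + 12 + 576\right) = 11024 + 590 = 11614$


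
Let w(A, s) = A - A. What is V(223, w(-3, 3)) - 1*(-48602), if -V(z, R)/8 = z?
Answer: 46818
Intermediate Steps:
w(A, s) = 0
V(z, R) = -8*z
V(223, w(-3, 3)) - 1*(-48602) = -8*223 - 1*(-48602) = -1784 + 48602 = 46818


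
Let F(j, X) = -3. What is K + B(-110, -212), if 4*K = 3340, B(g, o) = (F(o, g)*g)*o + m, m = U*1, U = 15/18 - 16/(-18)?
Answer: -1244219/18 ≈ -69123.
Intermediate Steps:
U = 31/18 (U = 15*(1/18) - 16*(-1/18) = 5/6 + 8/9 = 31/18 ≈ 1.7222)
m = 31/18 (m = (31/18)*1 = 31/18 ≈ 1.7222)
B(g, o) = 31/18 - 3*g*o (B(g, o) = (-3*g)*o + 31/18 = -3*g*o + 31/18 = 31/18 - 3*g*o)
K = 835 (K = (1/4)*3340 = 835)
K + B(-110, -212) = 835 + (31/18 - 3*(-110)*(-212)) = 835 + (31/18 - 69960) = 835 - 1259249/18 = -1244219/18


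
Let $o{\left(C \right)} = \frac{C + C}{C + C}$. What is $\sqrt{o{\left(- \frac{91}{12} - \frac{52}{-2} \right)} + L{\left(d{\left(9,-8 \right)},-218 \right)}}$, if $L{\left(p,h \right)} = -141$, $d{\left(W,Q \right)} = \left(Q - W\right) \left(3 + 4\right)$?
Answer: $2 i \sqrt{35} \approx 11.832 i$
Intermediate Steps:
$d{\left(W,Q \right)} = - 7 W + 7 Q$ ($d{\left(W,Q \right)} = \left(Q - W\right) 7 = - 7 W + 7 Q$)
$o{\left(C \right)} = 1$ ($o{\left(C \right)} = \frac{2 C}{2 C} = 2 C \frac{1}{2 C} = 1$)
$\sqrt{o{\left(- \frac{91}{12} - \frac{52}{-2} \right)} + L{\left(d{\left(9,-8 \right)},-218 \right)}} = \sqrt{1 - 141} = \sqrt{-140} = 2 i \sqrt{35}$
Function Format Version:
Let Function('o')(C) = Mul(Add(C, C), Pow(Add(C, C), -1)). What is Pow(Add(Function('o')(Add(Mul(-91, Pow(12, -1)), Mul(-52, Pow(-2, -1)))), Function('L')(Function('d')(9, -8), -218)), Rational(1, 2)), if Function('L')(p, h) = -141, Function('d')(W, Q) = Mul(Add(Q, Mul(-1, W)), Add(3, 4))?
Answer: Mul(2, I, Pow(35, Rational(1, 2))) ≈ Mul(11.832, I)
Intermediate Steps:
Function('d')(W, Q) = Add(Mul(-7, W), Mul(7, Q)) (Function('d')(W, Q) = Mul(Add(Q, Mul(-1, W)), 7) = Add(Mul(-7, W), Mul(7, Q)))
Function('o')(C) = 1 (Function('o')(C) = Mul(Mul(2, C), Pow(Mul(2, C), -1)) = Mul(Mul(2, C), Mul(Rational(1, 2), Pow(C, -1))) = 1)
Pow(Add(Function('o')(Add(Mul(-91, Pow(12, -1)), Mul(-52, Pow(-2, -1)))), Function('L')(Function('d')(9, -8), -218)), Rational(1, 2)) = Pow(Add(1, -141), Rational(1, 2)) = Pow(-140, Rational(1, 2)) = Mul(2, I, Pow(35, Rational(1, 2)))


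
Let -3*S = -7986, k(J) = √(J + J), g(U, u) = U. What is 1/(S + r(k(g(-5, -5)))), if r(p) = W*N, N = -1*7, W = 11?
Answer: 1/2585 ≈ 0.00038685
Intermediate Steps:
k(J) = √2*√J (k(J) = √(2*J) = √2*√J)
N = -7
S = 2662 (S = -⅓*(-7986) = 2662)
r(p) = -77 (r(p) = 11*(-7) = -77)
1/(S + r(k(g(-5, -5)))) = 1/(2662 - 77) = 1/2585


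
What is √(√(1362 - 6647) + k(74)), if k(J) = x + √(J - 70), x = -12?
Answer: √(-10 + I*√5285) ≈ 5.6295 + 6.4569*I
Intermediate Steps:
k(J) = -12 + √(-70 + J) (k(J) = -12 + √(J - 70) = -12 + √(-70 + J))
√(√(1362 - 6647) + k(74)) = √(√(1362 - 6647) + (-12 + √(-70 + 74))) = √(√(-5285) + (-12 + √4)) = √(I*√5285 + (-12 + 2)) = √(I*√5285 - 10) = √(-10 + I*√5285)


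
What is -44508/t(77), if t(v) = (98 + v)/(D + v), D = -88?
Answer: 489588/175 ≈ 2797.6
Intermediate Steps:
t(v) = (98 + v)/(-88 + v)
-44508/t(77) = -44508*(-88 + 77)/(98 + 77) = -44508/(175/(-11)) = -44508/((-1/11*175)) = -44508/(-175/11) = -44508*(-11/175) = 489588/175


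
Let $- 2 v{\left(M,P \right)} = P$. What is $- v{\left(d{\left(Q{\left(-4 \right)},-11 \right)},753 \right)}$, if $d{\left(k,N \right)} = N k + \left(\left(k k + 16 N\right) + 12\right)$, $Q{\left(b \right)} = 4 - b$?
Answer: $\frac{753}{2} \approx 376.5$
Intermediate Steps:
$d{\left(k,N \right)} = 12 + k^{2} + 16 N + N k$ ($d{\left(k,N \right)} = N k + \left(\left(k^{2} + 16 N\right) + 12\right) = N k + \left(12 + k^{2} + 16 N\right) = 12 + k^{2} + 16 N + N k$)
$v{\left(M,P \right)} = - \frac{P}{2}$
$- v{\left(d{\left(Q{\left(-4 \right)},-11 \right)},753 \right)} = - \frac{\left(-1\right) 753}{2} = \left(-1\right) \left(- \frac{753}{2}\right) = \frac{753}{2}$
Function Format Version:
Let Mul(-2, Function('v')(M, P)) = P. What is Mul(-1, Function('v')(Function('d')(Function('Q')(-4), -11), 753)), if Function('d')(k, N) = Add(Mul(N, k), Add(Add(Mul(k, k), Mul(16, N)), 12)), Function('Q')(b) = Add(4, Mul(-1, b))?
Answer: Rational(753, 2) ≈ 376.50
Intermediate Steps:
Function('d')(k, N) = Add(12, Pow(k, 2), Mul(16, N), Mul(N, k)) (Function('d')(k, N) = Add(Mul(N, k), Add(Add(Pow(k, 2), Mul(16, N)), 12)) = Add(Mul(N, k), Add(12, Pow(k, 2), Mul(16, N))) = Add(12, Pow(k, 2), Mul(16, N), Mul(N, k)))
Function('v')(M, P) = Mul(Rational(-1, 2), P)
Mul(-1, Function('v')(Function('d')(Function('Q')(-4), -11), 753)) = Mul(-1, Mul(Rational(-1, 2), 753)) = Mul(-1, Rational(-753, 2)) = Rational(753, 2)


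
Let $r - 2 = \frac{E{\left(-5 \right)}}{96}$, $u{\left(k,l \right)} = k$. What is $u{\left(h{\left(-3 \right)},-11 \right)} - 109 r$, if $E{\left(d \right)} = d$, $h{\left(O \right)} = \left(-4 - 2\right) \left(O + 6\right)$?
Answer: $- \frac{22111}{96} \approx -230.32$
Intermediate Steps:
$h{\left(O \right)} = -36 - 6 O$ ($h{\left(O \right)} = - 6 \left(6 + O\right) = -36 - 6 O$)
$r = \frac{187}{96}$ ($r = 2 - \frac{5}{96} = \frac{187}{96} \approx 1.9479$)
$u{\left(h{\left(-3 \right)},-11 \right)} - 109 r = \left(-36 - -18\right) - \frac{20383}{96} = \left(-36 + 18\right) - \frac{20383}{96} = -18 - \frac{20383}{96} = - \frac{22111}{96}$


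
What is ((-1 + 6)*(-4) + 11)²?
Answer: 81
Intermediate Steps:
((-1 + 6)*(-4) + 11)² = (5*(-4) + 11)² = (-20 + 11)² = (-9)² = 81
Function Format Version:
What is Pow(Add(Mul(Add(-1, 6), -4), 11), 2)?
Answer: 81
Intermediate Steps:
Pow(Add(Mul(Add(-1, 6), -4), 11), 2) = Pow(Add(Mul(5, -4), 11), 2) = Pow(Add(-20, 11), 2) = Pow(-9, 2) = 81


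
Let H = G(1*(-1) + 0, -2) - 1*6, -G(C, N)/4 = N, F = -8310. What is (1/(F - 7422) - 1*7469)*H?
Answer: -117502309/7866 ≈ -14938.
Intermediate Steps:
G(C, N) = -4*N
H = 2 (H = -4*(-2) - 1*6 = 8 - 6 = 2)
(1/(F - 7422) - 1*7469)*H = (1/(-8310 - 7422) - 1*7469)*2 = (1/(-15732) - 7469)*2 = (-1/15732 - 7469)*2 = -117502309/15732*2 = -117502309/7866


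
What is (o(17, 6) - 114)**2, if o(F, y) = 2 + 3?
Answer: 11881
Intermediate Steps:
o(F, y) = 5
(o(17, 6) - 114)**2 = (5 - 114)**2 = (-109)**2 = 11881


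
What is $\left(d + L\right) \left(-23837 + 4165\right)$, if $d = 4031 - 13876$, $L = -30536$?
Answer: $794375032$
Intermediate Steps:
$d = -9845$ ($d = 4031 - 13876 = -9845$)
$\left(d + L\right) \left(-23837 + 4165\right) = \left(-9845 - 30536\right) \left(-23837 + 4165\right) = \left(-40381\right) \left(-19672\right) = 794375032$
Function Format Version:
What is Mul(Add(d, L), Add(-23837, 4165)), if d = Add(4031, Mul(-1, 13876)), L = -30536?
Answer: 794375032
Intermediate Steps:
d = -9845 (d = Add(4031, -13876) = -9845)
Mul(Add(d, L), Add(-23837, 4165)) = Mul(Add(-9845, -30536), Add(-23837, 4165)) = Mul(-40381, -19672) = 794375032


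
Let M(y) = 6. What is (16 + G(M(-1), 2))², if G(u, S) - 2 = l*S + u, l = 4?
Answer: 1024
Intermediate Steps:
G(u, S) = 2 + u + 4*S (G(u, S) = 2 + (4*S + u) = 2 + (u + 4*S) = 2 + u + 4*S)
(16 + G(M(-1), 2))² = (16 + (2 + 6 + 4*2))² = (16 + (2 + 6 + 8))² = (16 + 16)² = 32² = 1024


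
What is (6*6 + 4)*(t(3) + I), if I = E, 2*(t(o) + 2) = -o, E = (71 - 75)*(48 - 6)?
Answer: -6860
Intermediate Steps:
E = -168 (E = -4*42 = -168)
t(o) = -2 - o/2 (t(o) = -2 + (-o)/2 = -2 - o/2)
I = -168
(6*6 + 4)*(t(3) + I) = (6*6 + 4)*((-2 - 1/2*3) - 168) = (36 + 4)*((-2 - 3/2) - 168) = 40*(-7/2 - 168) = 40*(-343/2) = -6860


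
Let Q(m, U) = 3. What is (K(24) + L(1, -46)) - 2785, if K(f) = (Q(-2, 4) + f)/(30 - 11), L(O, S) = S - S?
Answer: -52888/19 ≈ -2783.6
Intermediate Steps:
L(O, S) = 0
K(f) = 3/19 + f/19 (K(f) = (3 + f)/(30 - 11) = (3 + f)/19 = (3 + f)*(1/19) = 3/19 + f/19)
(K(24) + L(1, -46)) - 2785 = ((3/19 + (1/19)*24) + 0) - 2785 = ((3/19 + 24/19) + 0) - 2785 = (27/19 + 0) - 2785 = 27/19 - 2785 = -52888/19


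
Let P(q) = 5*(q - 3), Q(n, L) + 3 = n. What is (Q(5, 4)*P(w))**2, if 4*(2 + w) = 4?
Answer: 1600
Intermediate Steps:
Q(n, L) = -3 + n
w = -1 (w = -2 + (1/4)*4 = -2 + 1 = -1)
P(q) = -15 + 5*q (P(q) = 5*(-3 + q) = -15 + 5*q)
(Q(5, 4)*P(w))**2 = ((-3 + 5)*(-15 + 5*(-1)))**2 = (2*(-15 - 5))**2 = (2*(-20))**2 = (-40)**2 = 1600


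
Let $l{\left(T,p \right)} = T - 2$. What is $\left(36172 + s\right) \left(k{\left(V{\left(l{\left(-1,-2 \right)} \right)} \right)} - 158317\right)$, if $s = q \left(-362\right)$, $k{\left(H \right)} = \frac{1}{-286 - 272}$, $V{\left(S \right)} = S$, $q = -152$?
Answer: $- \frac{4028167765426}{279} \approx -1.4438 \cdot 10^{10}$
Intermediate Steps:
$l{\left(T,p \right)} = -2 + T$
$k{\left(H \right)} = - \frac{1}{558}$ ($k{\left(H \right)} = \frac{1}{-558} = - \frac{1}{558}$)
$s = 55024$ ($s = \left(-152\right) \left(-362\right) = 55024$)
$\left(36172 + s\right) \left(k{\left(V{\left(l{\left(-1,-2 \right)} \right)} \right)} - 158317\right) = \left(36172 + 55024\right) \left(- \frac{1}{558} - 158317\right) = 91196 \left(- \frac{88340887}{558}\right) = - \frac{4028167765426}{279}$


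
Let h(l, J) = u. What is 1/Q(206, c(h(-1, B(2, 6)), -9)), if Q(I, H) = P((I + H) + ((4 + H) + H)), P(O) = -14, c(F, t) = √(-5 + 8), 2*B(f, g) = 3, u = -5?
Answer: -1/14 ≈ -0.071429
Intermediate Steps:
B(f, g) = 3/2 (B(f, g) = (½)*3 = 3/2)
h(l, J) = -5
c(F, t) = √3
Q(I, H) = -14
1/Q(206, c(h(-1, B(2, 6)), -9)) = 1/(-14) = -1/14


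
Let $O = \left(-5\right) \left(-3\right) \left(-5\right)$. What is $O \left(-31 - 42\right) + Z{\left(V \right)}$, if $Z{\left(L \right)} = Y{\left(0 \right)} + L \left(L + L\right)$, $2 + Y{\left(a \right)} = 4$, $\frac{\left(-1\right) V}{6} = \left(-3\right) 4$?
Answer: $15845$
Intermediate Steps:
$V = 72$ ($V = - 6 \left(\left(-3\right) 4\right) = \left(-6\right) \left(-12\right) = 72$)
$Y{\left(a \right)} = 2$ ($Y{\left(a \right)} = -2 + 4 = 2$)
$Z{\left(L \right)} = 2 + 2 L^{2}$ ($Z{\left(L \right)} = 2 + L \left(L + L\right) = 2 + L 2 L = 2 + 2 L^{2}$)
$O = -75$ ($O = 15 \left(-5\right) = -75$)
$O \left(-31 - 42\right) + Z{\left(V \right)} = - 75 \left(-31 - 42\right) + \left(2 + 2 \cdot 72^{2}\right) = - 75 \left(-31 - 42\right) + \left(2 + 2 \cdot 5184\right) = \left(-75\right) \left(-73\right) + \left(2 + 10368\right) = 5475 + 10370 = 15845$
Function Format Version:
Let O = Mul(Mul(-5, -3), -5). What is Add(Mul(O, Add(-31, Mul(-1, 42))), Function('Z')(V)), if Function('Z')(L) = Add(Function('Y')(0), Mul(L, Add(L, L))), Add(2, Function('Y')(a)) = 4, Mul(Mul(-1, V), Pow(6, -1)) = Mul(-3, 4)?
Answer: 15845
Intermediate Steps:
V = 72 (V = Mul(-6, Mul(-3, 4)) = Mul(-6, -12) = 72)
Function('Y')(a) = 2 (Function('Y')(a) = Add(-2, 4) = 2)
Function('Z')(L) = Add(2, Mul(2, Pow(L, 2))) (Function('Z')(L) = Add(2, Mul(L, Add(L, L))) = Add(2, Mul(L, Mul(2, L))) = Add(2, Mul(2, Pow(L, 2))))
O = -75 (O = Mul(15, -5) = -75)
Add(Mul(O, Add(-31, Mul(-1, 42))), Function('Z')(V)) = Add(Mul(-75, Add(-31, Mul(-1, 42))), Add(2, Mul(2, Pow(72, 2)))) = Add(Mul(-75, Add(-31, -42)), Add(2, Mul(2, 5184))) = Add(Mul(-75, -73), Add(2, 10368)) = Add(5475, 10370) = 15845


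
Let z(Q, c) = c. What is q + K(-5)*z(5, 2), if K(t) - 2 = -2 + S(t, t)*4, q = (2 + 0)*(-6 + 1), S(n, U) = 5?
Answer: 30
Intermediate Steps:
q = -10 (q = 2*(-5) = -10)
K(t) = 20 (K(t) = 2 + (-2 + 5*4) = 2 + (-2 + 20) = 2 + 18 = 20)
q + K(-5)*z(5, 2) = -10 + 20*2 = -10 + 40 = 30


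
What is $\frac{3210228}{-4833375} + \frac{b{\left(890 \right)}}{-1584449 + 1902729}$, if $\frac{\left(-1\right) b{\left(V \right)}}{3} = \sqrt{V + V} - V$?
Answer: $- \frac{33628208553}{51278886500} - \frac{3 \sqrt{445}}{159140} \approx -0.65619$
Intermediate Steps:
$b{\left(V \right)} = 3 V - 3 \sqrt{2} \sqrt{V}$ ($b{\left(V \right)} = - 3 \left(\sqrt{V + V} - V\right) = - 3 \left(\sqrt{2 V} - V\right) = - 3 \left(\sqrt{2} \sqrt{V} - V\right) = - 3 \left(- V + \sqrt{2} \sqrt{V}\right) = 3 V - 3 \sqrt{2} \sqrt{V}$)
$\frac{3210228}{-4833375} + \frac{b{\left(890 \right)}}{-1584449 + 1902729} = \frac{3210228}{-4833375} + \frac{3 \cdot 890 - 3 \sqrt{2} \sqrt{890}}{-1584449 + 1902729} = 3210228 \left(- \frac{1}{4833375}\right) + \frac{2670 - 6 \sqrt{445}}{318280} = - \frac{1070076}{1611125} + \left(2670 - 6 \sqrt{445}\right) \frac{1}{318280} = - \frac{1070076}{1611125} + \left(\frac{267}{31828} - \frac{3 \sqrt{445}}{159140}\right) = - \frac{33628208553}{51278886500} - \frac{3 \sqrt{445}}{159140}$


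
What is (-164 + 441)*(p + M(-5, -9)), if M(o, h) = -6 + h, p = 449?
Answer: 120218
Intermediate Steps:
(-164 + 441)*(p + M(-5, -9)) = (-164 + 441)*(449 + (-6 - 9)) = 277*(449 - 15) = 277*434 = 120218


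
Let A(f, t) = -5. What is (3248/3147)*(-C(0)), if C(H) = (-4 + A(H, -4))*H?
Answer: 0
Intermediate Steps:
C(H) = -9*H (C(H) = (-4 - 5)*H = -9*H)
(3248/3147)*(-C(0)) = (3248/3147)*(-(-9)*0) = (3248*(1/3147))*(-1*0) = (3248/3147)*0 = 0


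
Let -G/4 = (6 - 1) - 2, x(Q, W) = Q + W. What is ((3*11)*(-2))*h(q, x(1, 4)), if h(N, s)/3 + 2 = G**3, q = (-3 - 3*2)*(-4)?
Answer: 342540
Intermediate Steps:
q = 36 (q = (-3 - 6)*(-4) = -9*(-4) = 36)
G = -12 (G = -4*((6 - 1) - 2) = -4*(5 - 2) = -4*3 = -12)
h(N, s) = -5190 (h(N, s) = -6 + 3*(-12)**3 = -6 + 3*(-1728) = -6 - 5184 = -5190)
((3*11)*(-2))*h(q, x(1, 4)) = ((3*11)*(-2))*(-5190) = (33*(-2))*(-5190) = -66*(-5190) = 342540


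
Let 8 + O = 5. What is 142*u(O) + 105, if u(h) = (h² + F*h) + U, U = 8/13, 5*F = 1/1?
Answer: 90037/65 ≈ 1385.2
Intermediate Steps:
O = -3 (O = -8 + 5 = -3)
F = ⅕ (F = (⅕)/1 = (⅕)*1 = ⅕ ≈ 0.20000)
U = 8/13 (U = 8*(1/13) = 8/13 ≈ 0.61539)
u(h) = 8/13 + h² + h/5 (u(h) = (h² + h/5) + 8/13 = 8/13 + h² + h/5)
142*u(O) + 105 = 142*(8/13 + (-3)² + (⅕)*(-3)) + 105 = 142*(8/13 + 9 - ⅗) + 105 = 142*(586/65) + 105 = 83212/65 + 105 = 90037/65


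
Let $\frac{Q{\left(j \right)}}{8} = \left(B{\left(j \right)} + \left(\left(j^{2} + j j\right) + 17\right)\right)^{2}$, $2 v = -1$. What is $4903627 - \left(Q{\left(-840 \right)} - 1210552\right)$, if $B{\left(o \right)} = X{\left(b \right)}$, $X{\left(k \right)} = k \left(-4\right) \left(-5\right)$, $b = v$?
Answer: $-15932035460613$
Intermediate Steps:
$v = - \frac{1}{2}$ ($v = \frac{1}{2} \left(-1\right) = - \frac{1}{2} \approx -0.5$)
$b = - \frac{1}{2} \approx -0.5$
$X{\left(k \right)} = 20 k$ ($X{\left(k \right)} = - 4 k \left(-5\right) = 20 k$)
$B{\left(o \right)} = -10$ ($B{\left(o \right)} = 20 \left(- \frac{1}{2}\right) = -10$)
$Q{\left(j \right)} = 8 \left(7 + 2 j^{2}\right)^{2}$ ($Q{\left(j \right)} = 8 \left(-10 + \left(\left(j^{2} + j j\right) + 17\right)\right)^{2} = 8 \left(-10 + \left(\left(j^{2} + j^{2}\right) + 17\right)\right)^{2} = 8 \left(-10 + \left(2 j^{2} + 17\right)\right)^{2} = 8 \left(-10 + \left(17 + 2 j^{2}\right)\right)^{2} = 8 \left(7 + 2 j^{2}\right)^{2}$)
$4903627 - \left(Q{\left(-840 \right)} - 1210552\right) = 4903627 - \left(8 \left(7 + 2 \left(-840\right)^{2}\right)^{2} - 1210552\right) = 4903627 - \left(8 \left(7 + 2 \cdot 705600\right)^{2} - 1210552\right) = 4903627 - \left(8 \left(7 + 1411200\right)^{2} - 1210552\right) = 4903627 - \left(8 \cdot 1411207^{2} - 1210552\right) = 4903627 - \left(8 \cdot 1991505196849 - 1210552\right) = 4903627 - \left(15932041574792 - 1210552\right) = 4903627 - 15932040364240 = -15932035460613$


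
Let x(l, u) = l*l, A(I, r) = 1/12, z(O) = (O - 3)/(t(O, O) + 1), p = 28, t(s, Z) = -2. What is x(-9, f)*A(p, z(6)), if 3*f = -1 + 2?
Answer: 27/4 ≈ 6.7500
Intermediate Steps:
f = ⅓ (f = (-1 + 2)/3 = (⅓)*1 = ⅓ ≈ 0.33333)
z(O) = 3 - O (z(O) = (O - 3)/(-2 + 1) = (-3 + O)/(-1) = (-3 + O)*(-1) = 3 - O)
A(I, r) = 1/12
x(l, u) = l²
x(-9, f)*A(p, z(6)) = (-9)²*(1/12) = 81*(1/12) = 27/4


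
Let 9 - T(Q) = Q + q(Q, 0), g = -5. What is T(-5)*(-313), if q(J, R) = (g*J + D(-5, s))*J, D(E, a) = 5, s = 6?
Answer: -51332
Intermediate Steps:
q(J, R) = J*(5 - 5*J) (q(J, R) = (-5*J + 5)*J = (5 - 5*J)*J = J*(5 - 5*J))
T(Q) = 9 - Q - 5*Q*(1 - Q) (T(Q) = 9 - (Q + 5*Q*(1 - Q)) = 9 + (-Q - 5*Q*(1 - Q)) = 9 - Q - 5*Q*(1 - Q))
T(-5)*(-313) = (9 - 1*(-5) + 5*(-5)*(-1 - 5))*(-313) = (9 + 5 + 5*(-5)*(-6))*(-313) = (9 + 5 + 150)*(-313) = 164*(-313) = -51332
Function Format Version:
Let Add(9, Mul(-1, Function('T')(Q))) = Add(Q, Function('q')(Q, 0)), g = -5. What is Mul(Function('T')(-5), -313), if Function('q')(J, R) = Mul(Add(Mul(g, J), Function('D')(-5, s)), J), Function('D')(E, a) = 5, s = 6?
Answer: -51332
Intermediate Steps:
Function('q')(J, R) = Mul(J, Add(5, Mul(-5, J))) (Function('q')(J, R) = Mul(Add(Mul(-5, J), 5), J) = Mul(Add(5, Mul(-5, J)), J) = Mul(J, Add(5, Mul(-5, J))))
Function('T')(Q) = Add(9, Mul(-1, Q), Mul(-5, Q, Add(1, Mul(-1, Q)))) (Function('T')(Q) = Add(9, Mul(-1, Add(Q, Mul(5, Q, Add(1, Mul(-1, Q)))))) = Add(9, Add(Mul(-1, Q), Mul(-5, Q, Add(1, Mul(-1, Q))))) = Add(9, Mul(-1, Q), Mul(-5, Q, Add(1, Mul(-1, Q)))))
Mul(Function('T')(-5), -313) = Mul(Add(9, Mul(-1, -5), Mul(5, -5, Add(-1, -5))), -313) = Mul(Add(9, 5, Mul(5, -5, -6)), -313) = Mul(Add(9, 5, 150), -313) = Mul(164, -313) = -51332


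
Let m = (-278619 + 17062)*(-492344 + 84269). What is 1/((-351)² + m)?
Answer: 1/106734995976 ≈ 9.3690e-12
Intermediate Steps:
m = 106734872775 (m = -261557*(-408075) = 106734872775)
1/((-351)² + m) = 1/((-351)² + 106734872775) = 1/(123201 + 106734872775) = 1/106734995976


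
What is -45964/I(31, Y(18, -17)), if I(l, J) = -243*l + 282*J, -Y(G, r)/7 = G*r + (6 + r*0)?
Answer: -45964/584667 ≈ -0.078616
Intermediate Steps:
Y(G, r) = -42 - 7*G*r (Y(G, r) = -7*(G*r + (6 + r*0)) = -7*(G*r + (6 + 0)) = -7*(G*r + 6) = -7*(6 + G*r) = -42 - 7*G*r)
-45964/I(31, Y(18, -17)) = -45964/(-243*31 + 282*(-42 - 7*18*(-17))) = -45964/(-7533 + 282*(-42 + 2142)) = -45964/(-7533 + 282*2100) = -45964/(-7533 + 592200) = -45964/584667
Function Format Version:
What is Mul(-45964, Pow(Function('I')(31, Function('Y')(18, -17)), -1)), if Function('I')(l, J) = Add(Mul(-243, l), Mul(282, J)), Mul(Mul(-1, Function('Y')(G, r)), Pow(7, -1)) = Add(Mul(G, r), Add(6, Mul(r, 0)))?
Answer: Rational(-45964, 584667) ≈ -0.078616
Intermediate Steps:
Function('Y')(G, r) = Add(-42, Mul(-7, G, r)) (Function('Y')(G, r) = Mul(-7, Add(Mul(G, r), Add(6, Mul(r, 0)))) = Mul(-7, Add(Mul(G, r), Add(6, 0))) = Mul(-7, Add(Mul(G, r), 6)) = Mul(-7, Add(6, Mul(G, r))) = Add(-42, Mul(-7, G, r)))
Mul(-45964, Pow(Function('I')(31, Function('Y')(18, -17)), -1)) = Mul(-45964, Pow(Add(Mul(-243, 31), Mul(282, Add(-42, Mul(-7, 18, -17)))), -1)) = Mul(-45964, Pow(Add(-7533, Mul(282, Add(-42, 2142))), -1)) = Mul(-45964, Pow(Add(-7533, Mul(282, 2100)), -1)) = Mul(-45964, Pow(Add(-7533, 592200), -1)) = Mul(-45964, Pow(584667, -1)) = Mul(-45964, Rational(1, 584667)) = Rational(-45964, 584667)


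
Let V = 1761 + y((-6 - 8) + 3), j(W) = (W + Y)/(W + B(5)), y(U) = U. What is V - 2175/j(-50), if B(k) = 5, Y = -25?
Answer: 445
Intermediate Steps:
j(W) = (-25 + W)/(5 + W) (j(W) = (W - 25)/(W + 5) = (-25 + W)/(5 + W))
V = 1750 (V = 1761 + ((-6 - 8) + 3) = 1761 + (-14 + 3) = 1761 - 11 = 1750)
V - 2175/j(-50) = 1750 - 2175*(5 - 50)/(-25 - 50) = 1750 - 2175/(-75/(-45)) = 1750 - 2175/((-1/45*(-75))) = 1750 - 2175/5/3 = 1750 - 2175*⅗ = 1750 - 1305 = 445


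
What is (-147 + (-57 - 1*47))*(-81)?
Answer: 20331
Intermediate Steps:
(-147 + (-57 - 1*47))*(-81) = (-147 + (-57 - 47))*(-81) = (-147 - 104)*(-81) = -251*(-81) = 20331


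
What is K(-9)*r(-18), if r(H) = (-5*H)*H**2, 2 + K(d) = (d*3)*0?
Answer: -58320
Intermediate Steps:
K(d) = -2 (K(d) = -2 + (d*3)*0 = -2 + (3*d)*0 = -2 + 0 = -2)
r(H) = -5*H**3
K(-9)*r(-18) = -(-10)*(-18)**3 = -(-10)*(-5832) = -2*29160 = -58320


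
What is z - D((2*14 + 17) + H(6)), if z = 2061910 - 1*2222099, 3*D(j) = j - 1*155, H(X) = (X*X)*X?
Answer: -480673/3 ≈ -1.6022e+5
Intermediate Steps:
H(X) = X³ (H(X) = X²*X = X³)
D(j) = -155/3 + j/3 (D(j) = (j - 1*155)/3 = (j - 155)/3 = (-155 + j)/3 = -155/3 + j/3)
z = -160189 (z = 2061910 - 2222099 = -160189)
z - D((2*14 + 17) + H(6)) = -160189 - (-155/3 + ((2*14 + 17) + 6³)/3) = -160189 - (-155/3 + ((28 + 17) + 216)/3) = -160189 - (-155/3 + (45 + 216)/3) = -160189 - (-155/3 + (⅓)*261) = -160189 - (-155/3 + 87) = -160189 - 1*106/3 = -160189 - 106/3 = -480673/3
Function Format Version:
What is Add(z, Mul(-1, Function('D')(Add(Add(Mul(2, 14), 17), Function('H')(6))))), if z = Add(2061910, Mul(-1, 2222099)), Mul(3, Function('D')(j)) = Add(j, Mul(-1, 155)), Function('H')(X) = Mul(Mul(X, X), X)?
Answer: Rational(-480673, 3) ≈ -1.6022e+5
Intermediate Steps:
Function('H')(X) = Pow(X, 3) (Function('H')(X) = Mul(Pow(X, 2), X) = Pow(X, 3))
Function('D')(j) = Add(Rational(-155, 3), Mul(Rational(1, 3), j)) (Function('D')(j) = Mul(Rational(1, 3), Add(j, Mul(-1, 155))) = Mul(Rational(1, 3), Add(j, -155)) = Mul(Rational(1, 3), Add(-155, j)) = Add(Rational(-155, 3), Mul(Rational(1, 3), j)))
z = -160189 (z = Add(2061910, -2222099) = -160189)
Add(z, Mul(-1, Function('D')(Add(Add(Mul(2, 14), 17), Function('H')(6))))) = Add(-160189, Mul(-1, Add(Rational(-155, 3), Mul(Rational(1, 3), Add(Add(Mul(2, 14), 17), Pow(6, 3)))))) = Add(-160189, Mul(-1, Add(Rational(-155, 3), Mul(Rational(1, 3), Add(Add(28, 17), 216))))) = Add(-160189, Mul(-1, Add(Rational(-155, 3), Mul(Rational(1, 3), Add(45, 216))))) = Add(-160189, Mul(-1, Add(Rational(-155, 3), Mul(Rational(1, 3), 261)))) = Add(-160189, Mul(-1, Add(Rational(-155, 3), 87))) = Add(-160189, Mul(-1, Rational(106, 3))) = Add(-160189, Rational(-106, 3)) = Rational(-480673, 3)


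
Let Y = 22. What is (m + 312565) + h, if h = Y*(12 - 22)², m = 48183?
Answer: 362948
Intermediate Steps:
h = 2200 (h = 22*(12 - 22)² = 22*(-10)² = 22*100 = 2200)
(m + 312565) + h = (48183 + 312565) + 2200 = 360748 + 2200 = 362948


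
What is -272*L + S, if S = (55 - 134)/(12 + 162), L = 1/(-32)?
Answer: 700/87 ≈ 8.0460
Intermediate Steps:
L = -1/32 ≈ -0.031250
S = -79/174 ≈ -0.45402
-272*L + S = -272*(-1/32) - 79/174 = 17/2 - 79/174 = 700/87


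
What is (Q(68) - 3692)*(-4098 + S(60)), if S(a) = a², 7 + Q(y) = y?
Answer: 1808238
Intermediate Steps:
Q(y) = -7 + y
(Q(68) - 3692)*(-4098 + S(60)) = ((-7 + 68) - 3692)*(-4098 + 60²) = (61 - 3692)*(-4098 + 3600) = -3631*(-498) = 1808238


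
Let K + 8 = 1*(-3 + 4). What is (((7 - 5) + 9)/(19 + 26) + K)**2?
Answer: 92416/2025 ≈ 45.638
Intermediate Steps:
K = -7 (K = -8 + 1*(-3 + 4) = -8 + 1*1 = -8 + 1 = -7)
(((7 - 5) + 9)/(19 + 26) + K)**2 = (((7 - 5) + 9)/(19 + 26) - 7)**2 = ((2 + 9)/45 - 7)**2 = (11*(1/45) - 7)**2 = (11/45 - 7)**2 = (-304/45)**2 = 92416/2025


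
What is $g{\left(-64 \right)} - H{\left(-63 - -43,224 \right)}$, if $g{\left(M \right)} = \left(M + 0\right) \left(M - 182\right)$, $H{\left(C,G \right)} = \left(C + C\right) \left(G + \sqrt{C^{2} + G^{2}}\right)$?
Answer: $24704 + 160 \sqrt{3161} \approx 33700.0$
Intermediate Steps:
$H{\left(C,G \right)} = 2 C \left(G + \sqrt{C^{2} + G^{2}}\right)$
$g{\left(M \right)} = M \left(-182 + M\right)$
$g{\left(-64 \right)} - H{\left(-63 - -43,224 \right)} = - 64 \left(-182 - 64\right) - 2 \left(-63 - -43\right) \left(224 + \sqrt{\left(-63 - -43\right)^{2} + 224^{2}}\right) = \left(-64\right) \left(-246\right) - 2 \left(-63 + 43\right) \left(224 + \sqrt{\left(-63 + 43\right)^{2} + 50176}\right) = 15744 - 2 \left(-20\right) \left(224 + \sqrt{\left(-20\right)^{2} + 50176}\right) = 15744 - 2 \left(-20\right) \left(224 + \sqrt{400 + 50176}\right) = 15744 - 2 \left(-20\right) \left(224 + \sqrt{50576}\right) = 15744 - 2 \left(-20\right) \left(224 + 4 \sqrt{3161}\right) = 15744 - \left(-8960 - 160 \sqrt{3161}\right) = 15744 + \left(8960 + 160 \sqrt{3161}\right) = 24704 + 160 \sqrt{3161}$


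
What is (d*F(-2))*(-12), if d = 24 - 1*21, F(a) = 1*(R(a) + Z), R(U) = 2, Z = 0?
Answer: -72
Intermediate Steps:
F(a) = 2 (F(a) = 1*(2 + 0) = 1*2 = 2)
d = 3 (d = 24 - 21 = 3)
(d*F(-2))*(-12) = (3*2)*(-12) = 6*(-12) = -72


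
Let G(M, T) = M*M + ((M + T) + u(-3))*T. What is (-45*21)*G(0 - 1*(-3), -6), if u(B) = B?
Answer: -42525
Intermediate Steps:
G(M, T) = M² + T*(-3 + M + T) (G(M, T) = M*M + ((M + T) - 3)*T = M² + (-3 + M + T)*T = M² + T*(-3 + M + T))
(-45*21)*G(0 - 1*(-3), -6) = (-45*21)*((0 - 1*(-3))² + (-6)² - 3*(-6) + (0 - 1*(-3))*(-6)) = -945*((0 + 3)² + 36 + 18 + (0 + 3)*(-6)) = -945*(3² + 36 + 18 + 3*(-6)) = -945*(9 + 36 + 18 - 18) = -945*45 = -42525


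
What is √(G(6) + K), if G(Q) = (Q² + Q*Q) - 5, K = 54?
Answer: 11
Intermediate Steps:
G(Q) = -5 + 2*Q² (G(Q) = (Q² + Q²) - 5 = 2*Q² - 5 = -5 + 2*Q²)
√(G(6) + K) = √((-5 + 2*6²) + 54) = √((-5 + 2*36) + 54) = √((-5 + 72) + 54) = √(67 + 54) = √121 = 11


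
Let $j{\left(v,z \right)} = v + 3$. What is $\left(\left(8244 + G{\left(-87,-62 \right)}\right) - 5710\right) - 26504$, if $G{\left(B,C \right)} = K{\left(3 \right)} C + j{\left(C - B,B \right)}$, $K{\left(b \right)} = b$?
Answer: $-24128$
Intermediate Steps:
$j{\left(v,z \right)} = 3 + v$
$G{\left(B,C \right)} = 3 - B + 4 C$ ($G{\left(B,C \right)} = 3 C - \left(-3 + B - C\right) = 3 C + \left(3 + C - B\right) = 3 - B + 4 C$)
$\left(\left(8244 + G{\left(-87,-62 \right)}\right) - 5710\right) - 26504 = \left(\left(8244 + \left(3 - -87 + 4 \left(-62\right)\right)\right) - 5710\right) - 26504 = \left(\left(8244 + \left(3 + 87 - 248\right)\right) + \left(-14375 + 8665\right)\right) - 26504 = \left(\left(8244 - 158\right) - 5710\right) - 26504 = \left(8086 - 5710\right) - 26504 = 2376 - 26504 = -24128$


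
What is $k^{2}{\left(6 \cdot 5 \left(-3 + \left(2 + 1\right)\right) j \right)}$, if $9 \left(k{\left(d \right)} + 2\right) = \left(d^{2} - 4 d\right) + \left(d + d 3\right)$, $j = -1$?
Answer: $4$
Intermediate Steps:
$k{\left(d \right)} = -2 + \frac{d^{2}}{9}$ ($k{\left(d \right)} = -2 + \frac{\left(d^{2} - 4 d\right) + \left(d + d 3\right)}{9} = -2 + \frac{\left(d^{2} - 4 d\right) + \left(d + 3 d\right)}{9} = -2 + \frac{\left(d^{2} - 4 d\right) + 4 d}{9} = -2 + \frac{d^{2}}{9}$)
$k^{2}{\left(6 \cdot 5 \left(-3 + \left(2 + 1\right)\right) j \right)} = \left(-2 + \frac{\left(6 \cdot 5 \left(-3 + \left(2 + 1\right)\right) \left(-1\right)\right)^{2}}{9}\right)^{2} = \left(-2 + \frac{\left(6 \cdot 5 \left(-3 + 3\right) \left(-1\right)\right)^{2}}{9}\right)^{2} = \left(-2 + \frac{\left(6 \cdot 5 \cdot 0 \left(-1\right)\right)^{2}}{9}\right)^{2} = \left(-2 + \frac{\left(6 \cdot 0 \left(-1\right)\right)^{2}}{9}\right)^{2} = \left(-2 + \frac{\left(0 \left(-1\right)\right)^{2}}{9}\right)^{2} = \left(-2 + \frac{0^{2}}{9}\right)^{2} = \left(-2 + \frac{1}{9} \cdot 0\right)^{2} = \left(-2 + 0\right)^{2} = \left(-2\right)^{2} = 4$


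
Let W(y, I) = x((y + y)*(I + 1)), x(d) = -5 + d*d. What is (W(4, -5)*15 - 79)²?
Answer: 231222436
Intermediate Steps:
x(d) = -5 + d²
W(y, I) = -5 + 4*y²*(1 + I)² (W(y, I) = -5 + ((y + y)*(I + 1))² = -5 + ((2*y)*(1 + I))² = -5 + (2*y*(1 + I))² = -5 + 4*y²*(1 + I)²)
(W(4, -5)*15 - 79)² = ((-5 + 4*4²*(1 - 5)²)*15 - 79)² = ((-5 + 4*16*(-4)²)*15 - 79)² = ((-5 + 4*16*16)*15 - 79)² = ((-5 + 1024)*15 - 79)² = (1019*15 - 79)² = (15285 - 79)² = 15206² = 231222436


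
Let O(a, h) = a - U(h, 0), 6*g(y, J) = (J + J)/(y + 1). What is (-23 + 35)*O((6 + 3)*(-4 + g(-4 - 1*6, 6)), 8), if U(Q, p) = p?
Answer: -456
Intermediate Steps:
g(y, J) = J/(3*(1 + y)) (g(y, J) = ((J + J)/(y + 1))/6 = ((2*J)/(1 + y))/6 = (2*J/(1 + y))/6 = J/(3*(1 + y)))
O(a, h) = a (O(a, h) = a - 1*0 = a + 0 = a)
(-23 + 35)*O((6 + 3)*(-4 + g(-4 - 1*6, 6)), 8) = (-23 + 35)*((6 + 3)*(-4 + (1/3)*6/(1 + (-4 - 1*6)))) = 12*(9*(-4 + (1/3)*6/(1 + (-4 - 6)))) = 12*(9*(-4 + (1/3)*6/(1 - 10))) = 12*(9*(-4 + (1/3)*6/(-9))) = 12*(9*(-4 + (1/3)*6*(-1/9))) = 12*(9*(-4 - 2/9)) = 12*(9*(-38/9)) = 12*(-38) = -456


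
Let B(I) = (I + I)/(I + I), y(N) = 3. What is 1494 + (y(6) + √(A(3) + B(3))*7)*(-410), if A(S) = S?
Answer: -5476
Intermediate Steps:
B(I) = 1 (B(I) = (2*I)/((2*I)) = (2*I)*(1/(2*I)) = 1)
1494 + (y(6) + √(A(3) + B(3))*7)*(-410) = 1494 + (3 + √(3 + 1)*7)*(-410) = 1494 + (3 + √4*7)*(-410) = 1494 + (3 + 2*7)*(-410) = 1494 + (3 + 14)*(-410) = 1494 + 17*(-410) = 1494 - 6970 = -5476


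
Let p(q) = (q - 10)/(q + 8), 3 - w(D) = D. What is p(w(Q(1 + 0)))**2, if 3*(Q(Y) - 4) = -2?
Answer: 961/529 ≈ 1.8166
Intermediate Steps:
Q(Y) = 10/3 (Q(Y) = 4 + (1/3)*(-2) = 4 - 2/3 = 10/3)
w(D) = 3 - D
p(q) = (-10 + q)/(8 + q)
p(w(Q(1 + 0)))**2 = ((-10 + (3 - 1*10/3))/(8 + (3 - 1*10/3)))**2 = ((-10 + (3 - 10/3))/(8 + (3 - 10/3)))**2 = ((-10 - 1/3)/(8 - 1/3))**2 = (-31/3/(23/3))**2 = ((3/23)*(-31/3))**2 = (-31/23)**2 = 961/529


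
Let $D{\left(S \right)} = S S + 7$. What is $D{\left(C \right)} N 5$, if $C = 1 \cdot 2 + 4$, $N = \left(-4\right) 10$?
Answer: $-8600$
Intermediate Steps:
$N = -40$
$C = 6$ ($C = 2 + 4 = 6$)
$D{\left(S \right)} = 7 + S^{2}$ ($D{\left(S \right)} = S^{2} + 7 = 7 + S^{2}$)
$D{\left(C \right)} N 5 = \left(7 + 6^{2}\right) \left(-40\right) 5 = \left(7 + 36\right) \left(-40\right) 5 = 43 \left(-40\right) 5 = \left(-1720\right) 5 = -8600$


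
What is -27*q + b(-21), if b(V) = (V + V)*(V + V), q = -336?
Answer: 10836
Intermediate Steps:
b(V) = 4*V**2 (b(V) = (2*V)*(2*V) = 4*V**2)
-27*q + b(-21) = -27*(-336) + 4*(-21)**2 = 9072 + 4*441 = 9072 + 1764 = 10836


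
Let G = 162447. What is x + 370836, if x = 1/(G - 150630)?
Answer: 4382169013/11817 ≈ 3.7084e+5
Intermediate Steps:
x = 1/11817 (x = 1/(162447 - 150630) = 1/11817 ≈ 8.4624e-5)
x + 370836 = 1/11817 + 370836 = 4382169013/11817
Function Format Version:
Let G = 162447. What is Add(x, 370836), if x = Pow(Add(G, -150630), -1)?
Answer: Rational(4382169013, 11817) ≈ 3.7084e+5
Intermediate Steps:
x = Rational(1, 11817) (x = Pow(Add(162447, -150630), -1) = Pow(11817, -1) = Rational(1, 11817) ≈ 8.4624e-5)
Add(x, 370836) = Add(Rational(1, 11817), 370836) = Rational(4382169013, 11817)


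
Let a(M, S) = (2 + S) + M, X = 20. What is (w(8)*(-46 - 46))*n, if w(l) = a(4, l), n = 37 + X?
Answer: -73416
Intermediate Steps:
n = 57 (n = 37 + 20 = 57)
a(M, S) = 2 + M + S
w(l) = 6 + l (w(l) = 2 + 4 + l = 6 + l)
(w(8)*(-46 - 46))*n = ((6 + 8)*(-46 - 46))*57 = (14*(-92))*57 = -1288*57 = -73416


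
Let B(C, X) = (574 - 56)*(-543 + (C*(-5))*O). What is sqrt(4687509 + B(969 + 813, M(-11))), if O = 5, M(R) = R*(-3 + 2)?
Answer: I*sqrt(18670665) ≈ 4321.0*I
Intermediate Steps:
M(R) = -R (M(R) = R*(-1) = -R)
B(C, X) = -281274 - 12950*C (B(C, X) = (574 - 56)*(-543 + (C*(-5))*5) = 518*(-543 - 5*C*5) = 518*(-543 - 25*C) = -281274 - 12950*C)
sqrt(4687509 + B(969 + 813, M(-11))) = sqrt(4687509 + (-281274 - 12950*(969 + 813))) = sqrt(4687509 + (-281274 - 12950*1782)) = sqrt(4687509 + (-281274 - 23076900)) = sqrt(4687509 - 23358174) = sqrt(-18670665) = I*sqrt(18670665)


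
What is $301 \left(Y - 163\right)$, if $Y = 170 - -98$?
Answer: $31605$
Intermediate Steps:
$Y = 268$ ($Y = 170 + 98 = 268$)
$301 \left(Y - 163\right) = 301 \left(268 - 163\right) = 301 \cdot 105 = 31605$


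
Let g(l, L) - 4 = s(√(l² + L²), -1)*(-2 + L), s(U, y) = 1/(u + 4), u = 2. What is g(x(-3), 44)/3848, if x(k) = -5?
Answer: 11/3848 ≈ 0.0028586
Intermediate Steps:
s(U, y) = ⅙ (s(U, y) = 1/(2 + 4) = 1/6 = ⅙)
g(l, L) = 11/3 + L/6 (g(l, L) = 4 + (-2 + L)/6 = 4 + (-⅓ + L/6) = 11/3 + L/6)
g(x(-3), 44)/3848 = (11/3 + (⅙)*44)/3848 = (11/3 + 22/3)*(1/3848) = 11*(1/3848) = 11/3848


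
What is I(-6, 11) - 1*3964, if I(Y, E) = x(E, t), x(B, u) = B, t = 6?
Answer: -3953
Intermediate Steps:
I(Y, E) = E
I(-6, 11) - 1*3964 = 11 - 1*3964 = 11 - 3964 = -3953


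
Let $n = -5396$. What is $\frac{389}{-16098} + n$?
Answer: $- \frac{86865197}{16098} \approx -5396.0$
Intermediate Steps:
$\frac{389}{-16098} + n = \frac{389}{-16098} - 5396 = 389 \left(- \frac{1}{16098}\right) - 5396 = - \frac{389}{16098} - 5396 = - \frac{86865197}{16098}$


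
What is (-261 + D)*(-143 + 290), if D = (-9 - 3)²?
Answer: -17199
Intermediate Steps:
D = 144 (D = (-12)² = 144)
(-261 + D)*(-143 + 290) = (-261 + 144)*(-143 + 290) = -117*147 = -17199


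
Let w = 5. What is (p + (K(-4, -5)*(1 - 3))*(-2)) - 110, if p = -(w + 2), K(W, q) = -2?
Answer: -125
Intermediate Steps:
p = -7 (p = -(5 + 2) = -1*7 = -7)
(p + (K(-4, -5)*(1 - 3))*(-2)) - 110 = (-7 - 2*(1 - 3)*(-2)) - 110 = (-7 - 2*(-2)*(-2)) - 110 = (-7 + 4*(-2)) - 110 = (-7 - 8) - 110 = -15 - 110 = -125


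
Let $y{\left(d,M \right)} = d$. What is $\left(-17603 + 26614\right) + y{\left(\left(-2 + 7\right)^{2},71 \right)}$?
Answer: $9036$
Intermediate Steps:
$\left(-17603 + 26614\right) + y{\left(\left(-2 + 7\right)^{2},71 \right)} = \left(-17603 + 26614\right) + \left(-2 + 7\right)^{2} = 9011 + 5^{2} = 9011 + 25 = 9036$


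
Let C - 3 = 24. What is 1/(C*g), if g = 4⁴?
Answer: 1/6912 ≈ 0.00014468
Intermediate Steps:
g = 256
C = 27 (C = 3 + 24 = 27)
1/(C*g) = 1/(27*256) = 1/6912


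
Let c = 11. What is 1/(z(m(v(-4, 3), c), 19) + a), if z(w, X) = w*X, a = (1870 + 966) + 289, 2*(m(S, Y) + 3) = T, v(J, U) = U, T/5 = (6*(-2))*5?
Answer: 1/218 ≈ 0.0045872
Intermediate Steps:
T = -300 (T = 5*((6*(-2))*5) = 5*(-12*5) = 5*(-60) = -300)
m(S, Y) = -153 (m(S, Y) = -3 + (1/2)*(-300) = -3 - 150 = -153)
a = 3125 (a = 2836 + 289 = 3125)
z(w, X) = X*w
1/(z(m(v(-4, 3), c), 19) + a) = 1/(19*(-153) + 3125) = 1/(-2907 + 3125) = 1/218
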